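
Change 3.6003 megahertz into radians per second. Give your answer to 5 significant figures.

1 megahertz = 6.28319 × 10^6 radians per second.
3.6003 × 6.28319 × 10^6 ≈ 2.2621 × 10^7 rad/s.

2.2621 × 10^7 radians per second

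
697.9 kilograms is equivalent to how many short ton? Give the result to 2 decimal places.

1 kilogram = 0.00110231 short ton.
Thus 697.9 × 0.00110231 ≈ 0.77 short ton.

0.77 short tons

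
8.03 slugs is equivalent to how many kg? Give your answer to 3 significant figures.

1 slug = 14.5939 kg.
So 8.03 × 14.5939 ≈ 117 kg.

117 kg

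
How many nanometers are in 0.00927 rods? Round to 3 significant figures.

1 rod = 5.02920 × 10^9 nanometers.
0.00927 × 5.02920 × 10^9 ≈ 4.66 × 10^7 nm.

4.66 × 10^7 nanometers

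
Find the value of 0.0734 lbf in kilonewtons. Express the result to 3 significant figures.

1 pound-force = 0.00444822 kN.
0.0734 × 0.00444822 ≈ 0.000326 kN.

0.000326 kN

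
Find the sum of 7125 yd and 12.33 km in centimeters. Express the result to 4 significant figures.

7125 yd = 651510 cm and 12.33 km = 1.23300 × 10^6 cm.
651510 + 1.23300 × 10^6 ≈ 1.885 × 10^6 cm.

1.885 × 10^6 cm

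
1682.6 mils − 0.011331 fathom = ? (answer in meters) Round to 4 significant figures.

0.02202 meters

1682.6 mil = 0.0427380 m and 0.011331 fathom = 0.0207221 m.
0.0427380 − 0.0207221 ≈ 0.02202 m.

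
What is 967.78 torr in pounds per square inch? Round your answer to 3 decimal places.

1 torr = 0.0193368 psi.
Thus 967.78 × 0.0193368 ≈ 18.714 psi.

18.714 pounds per square inch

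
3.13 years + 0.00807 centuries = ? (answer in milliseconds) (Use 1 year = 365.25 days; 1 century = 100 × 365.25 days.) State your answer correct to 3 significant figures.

1.24e+11 ms

3.13 yr = 9.87753e+10 ms and 0.00807 century = 2.54670e+10 ms.
9.87753e+10 + 2.54670e+10 ≈ 1.24e+11 ms.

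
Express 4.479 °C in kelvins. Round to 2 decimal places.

277.63 K

K = °C + 273.15.
Applying the formula gives 277.63 K.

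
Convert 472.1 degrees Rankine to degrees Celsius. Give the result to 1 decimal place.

°R = (°C + 273.15) × 9/5.
Applying the formula gives -10.9 °C.

-10.9 degrees Celsius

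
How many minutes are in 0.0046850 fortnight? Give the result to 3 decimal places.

1 fortnight = 20160.0 min.
So 0.0046850 × 20160.0 ≈ 94.450 min.

94.450 min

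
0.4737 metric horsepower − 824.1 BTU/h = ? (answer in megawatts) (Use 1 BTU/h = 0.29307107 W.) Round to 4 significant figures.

0.4737 PS = 0.000348406 MW and 824.1 BTU/h = 0.000241520 MW.
0.000348406 − 0.000241520 ≈ 0.0001069 MW.

0.0001069 megawatts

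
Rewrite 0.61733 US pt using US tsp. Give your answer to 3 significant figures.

59.3 US tsp

1 US pt = 96.0000 US tsp.
Thus 0.61733 × 96.0000 ≈ 59.3 US tsp.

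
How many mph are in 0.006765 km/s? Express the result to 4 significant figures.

15.13 miles per hour

1 kilometer per second = 2236.94 mph.
Thus 0.006765 × 2236.94 ≈ 15.13 mph.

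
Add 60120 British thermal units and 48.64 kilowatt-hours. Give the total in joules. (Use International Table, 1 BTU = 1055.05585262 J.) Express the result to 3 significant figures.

2.39 × 10^8 J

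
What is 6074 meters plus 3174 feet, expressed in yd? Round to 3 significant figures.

6074 m = 6642.61 yd and 3174 ft = 1058.00 yd.
6642.61 + 1058.00 ≈ 7700 yd.

7700 yd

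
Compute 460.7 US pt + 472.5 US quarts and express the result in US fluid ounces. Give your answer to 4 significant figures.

460.7 US pt = 7371.20 US fl oz and 472.5 US qt = 15120.0 US fl oz.
7371.20 + 15120.0 ≈ 22490 US fl oz.

22490 US fluid ounces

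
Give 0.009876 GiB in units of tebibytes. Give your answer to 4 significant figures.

1 gibibyte = 0.0009765625 tebibytes.
So 0.009876 × 0.0009765625 ≈ 9.645e-6 TiB.

9.645e-6 TiB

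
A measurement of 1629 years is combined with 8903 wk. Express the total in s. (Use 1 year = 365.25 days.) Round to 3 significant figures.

5.68e+10 s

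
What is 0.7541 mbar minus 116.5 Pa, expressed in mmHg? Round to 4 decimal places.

-0.3082 mmHg

0.7541 mbar = 0.565621 mmHg and 116.5 Pa = 0.873822 mmHg.
0.565621 − 0.873822 ≈ -0.3082 mmHg.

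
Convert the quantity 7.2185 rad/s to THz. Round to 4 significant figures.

1 radian per second = 1.59155e-13 THz.
Then 7.2185 × 1.59155e-13 ≈ 1.149e-12 THz.

1.149e-12 terahertz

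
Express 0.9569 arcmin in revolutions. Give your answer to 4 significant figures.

4.430 × 10^-5 rev

1 arcmin = 4.62963 × 10^-5 revolutions.
0.9569 × 4.62963 × 10^-5 ≈ 4.430 × 10^-5 rev.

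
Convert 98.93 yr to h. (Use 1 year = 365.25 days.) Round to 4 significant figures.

1 year = 8766.00 h.
98.93 × 8766.00 ≈ 867200 h.

867200 hours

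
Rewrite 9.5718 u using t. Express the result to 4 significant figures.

1.589 × 10^-29 t

1 atomic mass unit = 1.66054 × 10^-30 metric tons.
9.5718 × 1.66054 × 10^-30 ≈ 1.589 × 10^-29 t.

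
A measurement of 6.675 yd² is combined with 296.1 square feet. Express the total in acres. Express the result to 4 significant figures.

0.008177 acre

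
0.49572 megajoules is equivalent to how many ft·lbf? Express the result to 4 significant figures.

365600 ft·lbf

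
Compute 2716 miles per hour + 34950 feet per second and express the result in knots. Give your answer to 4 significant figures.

2716 mph = 2360.14 kn and 34950 ft/s = 20707.3 kn.
2360.14 + 20707.3 ≈ 23070 kn.

23070 knots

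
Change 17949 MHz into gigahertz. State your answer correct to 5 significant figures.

17.949 GHz

1 megahertz = 0.00100000 GHz.
Thus 17949 × 0.00100000 ≈ 17.949 GHz.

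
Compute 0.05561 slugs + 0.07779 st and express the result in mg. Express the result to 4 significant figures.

1.306e+6 milligrams

0.05561 slug = 811567 mg and 0.07779 st = 493989 mg.
811567 + 493989 ≈ 1.306e+6 mg.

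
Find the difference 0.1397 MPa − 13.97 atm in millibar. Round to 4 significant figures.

0.1397 MPa = 1397.00 mbar and 13.97 atm = 14155.1 mbar.
1397.00 − 14155.1 ≈ -12760 mbar.

-12760 millibar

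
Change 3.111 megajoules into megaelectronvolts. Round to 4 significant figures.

1.942e+19 MeV

1 MJ = 6.24151e+18 megaelectronvolts.
So 3.111 × 6.24151e+18 ≈ 1.942e+19 MeV.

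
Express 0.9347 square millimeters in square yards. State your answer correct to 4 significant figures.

1 mm² = 1.19599 × 10^-6 square yards.
So 0.9347 × 1.19599 × 10^-6 ≈ 1.118 × 10^-6 yd².

1.118 × 10^-6 square yards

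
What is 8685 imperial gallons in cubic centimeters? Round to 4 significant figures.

1 imperial gallon = 4546.09 cm³.
Thus 8685 × 4546.09 ≈ 3.948e+7 cm³.

3.948e+7 cm³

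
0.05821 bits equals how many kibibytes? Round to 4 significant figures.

1 bit = 0.000122070 kibibytes.
Then 0.05821 × 0.000122070 ≈ 7.106e-6 KiB.

7.106e-6 KiB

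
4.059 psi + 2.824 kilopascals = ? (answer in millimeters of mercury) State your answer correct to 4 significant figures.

4.059 psi = 209.911 mmHg and 2.824 kPa = 21.1817 mmHg.
209.911 + 21.1817 ≈ 231.1 mmHg.

231.1 millimeters of mercury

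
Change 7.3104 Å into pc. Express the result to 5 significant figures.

1 Å = 3.24078e-27 pc.
So 7.3104 × 3.24078e-27 ≈ 2.3691e-26 pc.

2.3691e-26 pc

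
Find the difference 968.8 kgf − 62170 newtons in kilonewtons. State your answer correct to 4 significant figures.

-52.67 kilonewtons

968.8 kgf = 9.50068 kN and 62170 N = 62.1700 kN.
9.50068 − 62.1700 ≈ -52.67 kN.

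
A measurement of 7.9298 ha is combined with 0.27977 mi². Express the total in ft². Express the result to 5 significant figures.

7.9298 ha = 853557 ft² and 0.27977 mi² = 7.79954 × 10^6 ft².
853557 + 7.79954 × 10^6 ≈ 8.6531 × 10^6 ft².

8.6531 × 10^6 square feet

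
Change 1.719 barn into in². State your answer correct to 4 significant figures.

1 barn = 1.55000e-25 in².
So 1.719 × 1.55000e-25 ≈ 2.664e-25 in².

2.664e-25 square inches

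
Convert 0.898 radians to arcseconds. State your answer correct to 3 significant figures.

185000 arcseconds

1 rad = 206265 arcseconds.
Then 0.898 × 206265 ≈ 185000 arcsec.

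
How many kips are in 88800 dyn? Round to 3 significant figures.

0.000200 kip

1 dyne = 2.24809 × 10^-9 kip.
Then 88800 × 2.24809 × 10^-9 ≈ 0.000200 kip.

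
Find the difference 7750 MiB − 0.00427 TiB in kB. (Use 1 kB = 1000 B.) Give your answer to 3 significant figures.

3.43e+6 kB

7750 MiB = 8.12646e+6 kB and 0.00427 TiB = 4.69491e+6 kB.
8.12646e+6 − 4.69491e+6 ≈ 3.43e+6 kB.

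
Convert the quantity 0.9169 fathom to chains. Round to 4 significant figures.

1 fathom = 0.0909091 chain.
So 0.9169 × 0.0909091 ≈ 0.08335 chain.

0.08335 chain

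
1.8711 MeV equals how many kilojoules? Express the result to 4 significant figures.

2.998e-16 kJ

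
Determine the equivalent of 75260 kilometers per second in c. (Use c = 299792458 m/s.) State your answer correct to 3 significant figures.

1 km/s = 3.33564 × 10^-6 c.
Then 75260 × 3.33564 × 10^-6 ≈ 0.251 c.

0.251 c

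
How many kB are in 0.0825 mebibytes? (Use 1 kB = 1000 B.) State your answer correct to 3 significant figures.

86.5 kilobytes

1 MiB = 1048.58 kB.
Thus 0.0825 × 1048.58 ≈ 86.5 kB.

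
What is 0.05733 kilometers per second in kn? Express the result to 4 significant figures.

111.4 kn

1 km/s = 1943.84 kn.
Thus 0.05733 × 1943.84 ≈ 111.4 kn.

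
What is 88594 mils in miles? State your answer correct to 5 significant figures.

1 mil = 1.57828 × 10^-8 mi.
So 88594 × 1.57828 × 10^-8 ≈ 0.0013983 mi.

0.0013983 mi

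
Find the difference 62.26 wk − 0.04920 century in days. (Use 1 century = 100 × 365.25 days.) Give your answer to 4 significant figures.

-1361 d

62.26 wk = 435.820 d and 0.04920 century = 1797.03 d.
435.820 − 1797.03 ≈ -1361 d.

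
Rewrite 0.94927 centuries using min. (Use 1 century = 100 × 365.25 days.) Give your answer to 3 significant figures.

4.99 × 10^7 minutes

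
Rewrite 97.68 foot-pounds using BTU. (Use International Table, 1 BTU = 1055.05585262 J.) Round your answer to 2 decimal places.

0.13 British thermal units

1 foot-pound = 0.00128507 BTU.
Thus 97.68 × 0.00128507 ≈ 0.13 BTU.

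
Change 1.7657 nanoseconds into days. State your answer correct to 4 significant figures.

2.044 × 10^-14 d

1 nanosecond = 1.15741 × 10^-14 d.
Thus 1.7657 × 1.15741 × 10^-14 ≈ 2.044 × 10^-14 d.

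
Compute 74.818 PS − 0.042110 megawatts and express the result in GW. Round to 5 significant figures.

74.818 PS = 5.502855 × 10^-5 GW and 0.042110 MW = 4.211000 × 10^-5 GW.
5.502855 × 10^-5 − 4.211000 × 10^-5 ≈ 1.2919 × 10^-5 GW.

1.2919 × 10^-5 GW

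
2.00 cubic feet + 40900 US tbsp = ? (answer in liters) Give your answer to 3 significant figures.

661 L

2.00 ft³ = 56.6337 L and 40900 US tbsp = 604.779 L.
56.6337 + 604.779 ≈ 661 L.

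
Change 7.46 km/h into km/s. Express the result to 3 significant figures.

1 km/h = 0.000277778 km/s.
Thus 7.46 × 0.000277778 ≈ 0.00207 km/s.

0.00207 km/s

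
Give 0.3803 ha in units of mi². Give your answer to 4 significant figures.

0.001468 mi²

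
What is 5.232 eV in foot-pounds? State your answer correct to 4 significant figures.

1 eV = 1.18170 × 10^-19 ft·lbf.
Thus 5.232 × 1.18170 × 10^-19 ≈ 6.183 × 10^-19 ft·lbf.

6.183 × 10^-19 ft·lbf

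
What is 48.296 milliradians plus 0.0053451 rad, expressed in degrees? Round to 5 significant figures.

48.296 mrad = 2.76716 ° and 0.0053451 rad = 0.306252 °.
2.76716 + 0.306252 ≈ 3.0734 °.

3.0734 degrees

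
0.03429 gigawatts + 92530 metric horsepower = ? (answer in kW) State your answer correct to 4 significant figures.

0.03429 GW = 34290.0 kW and 92530 PS = 68055.7 kW.
34290.0 + 68055.7 ≈ 102300 kW.

102300 kW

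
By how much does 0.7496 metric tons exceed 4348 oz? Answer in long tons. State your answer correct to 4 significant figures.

0.6164 long ton

0.7496 t = 0.737761 long ton and 4348 oz = 0.121317 long ton.
0.737761 − 0.121317 ≈ 0.6164 long ton.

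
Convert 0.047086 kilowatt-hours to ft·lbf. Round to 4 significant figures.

1 kWh = 2.65522 × 10^6 ft·lbf.
So 0.047086 × 2.65522 × 10^6 ≈ 125000 ft·lbf.

125000 foot-pounds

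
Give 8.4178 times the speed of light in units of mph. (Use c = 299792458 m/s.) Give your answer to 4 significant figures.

5.645e+9 miles per hour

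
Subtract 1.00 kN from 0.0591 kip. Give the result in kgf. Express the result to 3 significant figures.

0.0591 kip = 26.8073 kgf and 1.00 kN = 101.972 kgf.
26.8073 − 101.972 ≈ -75.2 kgf.

-75.2 kgf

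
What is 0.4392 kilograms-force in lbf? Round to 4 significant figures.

1 kilogram-force = 2.20462 lbf.
So 0.4392 × 2.20462 ≈ 0.9683 lbf.

0.9683 pounds-force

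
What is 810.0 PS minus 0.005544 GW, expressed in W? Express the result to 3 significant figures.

-4.95e+6 W

810.0 PS = 595754 W and 0.005544 GW = 5.54400e+6 W.
595754 − 5.54400e+6 ≈ -4.95e+6 W.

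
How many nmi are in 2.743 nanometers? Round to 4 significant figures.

1.481e-12 nautical miles

1 nanometer = 5.39957e-13 nmi.
Then 2.743 × 5.39957e-13 ≈ 1.481e-12 nmi.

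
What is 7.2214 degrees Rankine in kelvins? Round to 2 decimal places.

°R = K × 9/5.
Applying the formula gives 4.01 K.

4.01 kelvins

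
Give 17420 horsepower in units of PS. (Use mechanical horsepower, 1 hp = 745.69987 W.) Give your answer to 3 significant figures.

17700 PS

1 hp = 1.01387 PS.
17420 × 1.01387 ≈ 17700 PS.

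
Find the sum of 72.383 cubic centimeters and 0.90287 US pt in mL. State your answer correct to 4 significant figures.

72.383 cm³ = 72.3830 mL and 0.90287 US pt = 427.217 mL.
72.3830 + 427.217 ≈ 499.6 mL.

499.6 mL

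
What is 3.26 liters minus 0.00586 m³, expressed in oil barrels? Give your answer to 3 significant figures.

-0.0164 bbl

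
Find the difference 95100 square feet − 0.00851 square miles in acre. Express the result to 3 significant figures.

-3.26 acre

95100 ft² = 2.18320 acre and 0.00851 mi² = 5.44640 acre.
2.18320 − 5.44640 ≈ -3.26 acre.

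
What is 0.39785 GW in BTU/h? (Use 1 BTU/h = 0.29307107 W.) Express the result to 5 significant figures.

1.3575e+9 BTU per hour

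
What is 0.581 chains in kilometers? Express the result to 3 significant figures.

1 chain = 0.0201168 kilometers.
Thus 0.581 × 0.0201168 ≈ 0.0117 km.

0.0117 km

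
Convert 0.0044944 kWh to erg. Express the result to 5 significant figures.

1.6180 × 10^11 erg

1 kWh = 3.60000 × 10^13 ergs.
0.0044944 × 3.60000 × 10^13 ≈ 1.6180 × 10^11 erg.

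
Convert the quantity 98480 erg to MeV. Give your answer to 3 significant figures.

6.15e+10 MeV

1 erg = 624151 MeV.
Then 98480 × 624151 ≈ 6.15e+10 MeV.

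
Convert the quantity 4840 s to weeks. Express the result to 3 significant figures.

1 second = 1.65344 × 10^-6 wk.
So 4840 × 1.65344 × 10^-6 ≈ 0.00800 wk.

0.00800 weeks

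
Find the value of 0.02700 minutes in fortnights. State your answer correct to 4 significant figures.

1 minute = 4.96032e-5 fortnight.
Thus 0.02700 × 4.96032e-5 ≈ 1.339e-6 fortnight.

1.339e-6 fortnights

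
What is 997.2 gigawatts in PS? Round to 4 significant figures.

1.356 × 10^9 PS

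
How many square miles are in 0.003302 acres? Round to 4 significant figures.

5.159 × 10^-6 mi²

1 acre = 0.00156250 mi².
0.003302 × 0.00156250 ≈ 5.159 × 10^-6 mi².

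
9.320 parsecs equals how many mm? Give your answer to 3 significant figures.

1 parsec = 3.08568e+19 mm.
Then 9.320 × 3.08568e+19 ≈ 2.88e+20 mm.

2.88e+20 millimeters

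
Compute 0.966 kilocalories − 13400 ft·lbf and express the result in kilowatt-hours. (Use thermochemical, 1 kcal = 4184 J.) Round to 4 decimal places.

0.966 kcal = 0.00112271 kWh and 13400 ft·lbf = 0.00504666 kWh.
0.00112271 − 0.00504666 ≈ -0.0039 kWh.

-0.0039 kilowatt-hours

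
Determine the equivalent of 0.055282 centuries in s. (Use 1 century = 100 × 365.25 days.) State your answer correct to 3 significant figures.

1 century = 3.15576 × 10^9 s.
Thus 0.055282 × 3.15576 × 10^9 ≈ 1.74 × 10^8 s.

1.74 × 10^8 s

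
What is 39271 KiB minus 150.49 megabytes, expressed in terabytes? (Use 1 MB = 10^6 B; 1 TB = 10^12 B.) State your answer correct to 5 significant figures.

39271 KiB = 4.02135e-5 TB and 150.49 MB = 0.000150490 TB.
4.02135e-5 − 0.000150490 ≈ -0.00011028 TB.

-0.00011028 terabytes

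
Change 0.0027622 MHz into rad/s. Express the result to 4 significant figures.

17360 radians per second

1 MHz = 6.28319e+6 radians per second.
Thus 0.0027622 × 6.28319e+6 ≈ 17360 rad/s.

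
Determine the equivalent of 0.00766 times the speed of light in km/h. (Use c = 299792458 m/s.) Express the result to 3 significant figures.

1 c = 1.07925e+9 km/h.
So 0.00766 × 1.07925e+9 ≈ 8.27e+6 km/h.

8.27e+6 km/h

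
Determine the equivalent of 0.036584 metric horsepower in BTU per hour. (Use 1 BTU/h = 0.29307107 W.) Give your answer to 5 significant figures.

91.812 BTU per hour

1 metric horsepower = 2509.63 BTU per hour.
0.036584 × 2509.63 ≈ 91.812 BTU/h.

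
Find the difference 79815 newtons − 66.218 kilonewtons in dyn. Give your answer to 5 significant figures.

79815 N = 7.98150e+9 dyn and 66.218 kN = 6.62180e+9 dyn.
7.98150e+9 − 6.62180e+9 ≈ 1.3597e+9 dyn.

1.3597e+9 dyn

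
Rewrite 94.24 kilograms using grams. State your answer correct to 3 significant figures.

1 kg = 1000.00 g.
Thus 94.24 × 1000.00 ≈ 94200 g.

94200 g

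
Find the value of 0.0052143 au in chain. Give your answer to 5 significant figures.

1 astronomical unit = 7.43646 × 10^9 chains.
0.0052143 × 7.43646 × 10^9 ≈ 3.8776 × 10^7 chain.

3.8776 × 10^7 chain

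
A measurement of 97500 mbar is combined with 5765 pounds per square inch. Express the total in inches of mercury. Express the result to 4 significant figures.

14620 inHg

97500 mbar = 2879.17 inHg and 5765 psi = 11737.7 inHg.
2879.17 + 11737.7 ≈ 14620 inHg.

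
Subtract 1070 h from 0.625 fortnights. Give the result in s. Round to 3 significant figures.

0.625 fortnight = 756000 s and 1070 h = 3.85200 × 10^6 s.
756000 − 3.85200 × 10^6 ≈ -3.10 × 10^6 s.

-3.10 × 10^6 s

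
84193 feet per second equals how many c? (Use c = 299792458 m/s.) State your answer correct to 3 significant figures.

8.56e-5 times the speed of light

1 foot per second = 1.01670e-9 times the speed of light.
Thus 84193 × 1.01670e-9 ≈ 8.56e-5 c.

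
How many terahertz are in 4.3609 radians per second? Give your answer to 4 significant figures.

6.941 × 10^-13 terahertz

1 rad/s = 1.59155 × 10^-13 THz.
Thus 4.3609 × 1.59155 × 10^-13 ≈ 6.941 × 10^-13 THz.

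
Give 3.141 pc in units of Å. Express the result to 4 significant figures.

9.692e+26 angstroms

1 parsec = 3.08568e+26 Å.
Then 3.141 × 3.08568e+26 ≈ 9.692e+26 Å.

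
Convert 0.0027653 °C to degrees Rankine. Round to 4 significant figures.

491.7 °R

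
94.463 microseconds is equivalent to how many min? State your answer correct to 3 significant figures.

1.57e-6 min

1 μs = 1.66667e-8 min.
94.463 × 1.66667e-8 ≈ 1.57e-6 min.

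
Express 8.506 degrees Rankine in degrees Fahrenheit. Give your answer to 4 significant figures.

°R = °F + 459.67.
Applying the formula gives -451.2 °F.

-451.2 °F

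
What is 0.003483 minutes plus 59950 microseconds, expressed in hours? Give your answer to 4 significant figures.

7.470e-5 h

0.003483 min = 5.80500e-5 h and 59950 μs = 1.66528e-5 h.
5.80500e-5 + 1.66528e-5 ≈ 7.470e-5 h.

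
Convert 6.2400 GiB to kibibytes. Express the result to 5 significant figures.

6.5431 × 10^6 KiB

1 GiB = 1.04858 × 10^6 kibibytes.
Then 6.2400 × 1.04858 × 10^6 ≈ 6.5431 × 10^6 KiB.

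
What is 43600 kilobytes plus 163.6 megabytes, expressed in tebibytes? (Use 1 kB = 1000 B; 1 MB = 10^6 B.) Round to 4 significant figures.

43600 kB = 3.96540 × 10^-5 TiB and 163.6 MB = 0.000148793 TiB.
3.96540 × 10^-5 + 0.000148793 ≈ 0.0001884 TiB.

0.0001884 TiB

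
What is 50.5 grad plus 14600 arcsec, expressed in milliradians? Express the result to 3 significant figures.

864 mrad

50.5 grad = 793.252 mrad and 14600 arcsec = 70.7828 mrad.
793.252 + 70.7828 ≈ 864 mrad.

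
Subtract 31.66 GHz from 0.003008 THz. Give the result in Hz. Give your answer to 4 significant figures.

0.003008 THz = 3.00800 × 10^9 Hz and 31.66 GHz = 3.16600 × 10^10 Hz.
3.00800 × 10^9 − 3.16600 × 10^10 ≈ -2.865 × 10^10 Hz.

-2.865 × 10^10 Hz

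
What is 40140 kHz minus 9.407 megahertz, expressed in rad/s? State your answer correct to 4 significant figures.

40140 kHz = 2.52207e+8 rad/s and 9.407 MHz = 5.91059e+7 rad/s.
2.52207e+8 − 5.91059e+7 ≈ 1.931e+8 rad/s.

1.931e+8 radians per second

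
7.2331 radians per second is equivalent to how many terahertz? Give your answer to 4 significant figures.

1.151 × 10^-12 THz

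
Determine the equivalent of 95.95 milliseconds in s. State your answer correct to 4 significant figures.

0.09595 seconds

1 ms = 0.00100000 s.
95.95 × 0.00100000 ≈ 0.09595 s.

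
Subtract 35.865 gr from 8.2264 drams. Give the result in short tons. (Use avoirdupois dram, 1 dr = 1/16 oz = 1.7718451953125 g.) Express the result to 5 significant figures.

1.3505e-5 short ton

8.2264 dr = 1.60672e-5 short ton and 35.865 gr = 2.56179e-6 short ton.
1.60672e-5 − 2.56179e-6 ≈ 1.3505e-5 short ton.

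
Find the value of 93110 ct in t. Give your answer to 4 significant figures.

0.01862 metric tons

1 ct = 2.00000e-7 t.
So 93110 × 2.00000e-7 ≈ 0.01862 t.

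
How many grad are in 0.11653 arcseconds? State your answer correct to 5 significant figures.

3.5966 × 10^-5 grad

1 arcsecond = 0.000308642 gradians.
0.11653 × 0.000308642 ≈ 3.5966 × 10^-5 grad.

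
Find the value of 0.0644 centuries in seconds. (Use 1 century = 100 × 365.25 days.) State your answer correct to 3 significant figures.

2.03 × 10^8 s

1 century = 3.15576 × 10^9 s.
0.0644 × 3.15576 × 10^9 ≈ 2.03 × 10^8 s.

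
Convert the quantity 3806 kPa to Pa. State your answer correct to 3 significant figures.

1 kPa = 1000.00 pascals.
So 3806 × 1000.00 ≈ 3.81e+6 Pa.

3.81e+6 pascals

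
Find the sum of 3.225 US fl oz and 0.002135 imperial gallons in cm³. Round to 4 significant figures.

3.225 US fl oz = 95.3746 cm³ and 0.002135 imp gal = 9.70590 cm³.
95.3746 + 9.70590 ≈ 105.1 cm³.

105.1 cm³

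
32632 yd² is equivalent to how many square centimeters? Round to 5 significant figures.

1 yd² = 8361.274 cm².
Then 32632 × 8361.274 ≈ 2.7285 × 10^8 cm².

2.7285 × 10^8 cm²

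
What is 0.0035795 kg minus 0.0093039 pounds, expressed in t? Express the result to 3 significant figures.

0.0035795 kg = 3.57950 × 10^-6 t and 0.0093039 lb = 4.22018 × 10^-6 t.
3.57950 × 10^-6 − 4.22018 × 10^-6 ≈ -6.41 × 10^-7 t.

-6.41 × 10^-7 t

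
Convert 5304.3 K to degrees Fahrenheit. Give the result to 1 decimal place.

K = (°F + 459.67) × 5/9.
Applying the formula gives 9088.1 °F.

9088.1 °F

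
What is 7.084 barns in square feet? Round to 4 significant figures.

7.625e-27 ft²

1 barn = 1.07639e-27 ft².
7.084 × 1.07639e-27 ≈ 7.625e-27 ft².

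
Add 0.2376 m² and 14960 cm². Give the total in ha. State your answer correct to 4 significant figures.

0.0001734 hectares

0.2376 m² = 2.37600e-5 ha and 14960 cm² = 0.000149600 ha.
2.37600e-5 + 0.000149600 ≈ 0.0001734 ha.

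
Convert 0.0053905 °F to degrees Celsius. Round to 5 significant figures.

-17.775 degrees Celsius

°F = °C × 9/5 + 32.
Applying the formula gives -17.775 °C.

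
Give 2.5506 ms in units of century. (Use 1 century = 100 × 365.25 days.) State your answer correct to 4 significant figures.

1 ms = 3.16881e-13 century.
So 2.5506 × 3.16881e-13 ≈ 8.082e-13 century.

8.082e-13 century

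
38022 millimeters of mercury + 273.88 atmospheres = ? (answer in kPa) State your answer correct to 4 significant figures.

38022 mmHg = 5069.18 kPa and 273.88 atm = 27750.9 kPa.
5069.18 + 27750.9 ≈ 32820 kPa.

32820 kPa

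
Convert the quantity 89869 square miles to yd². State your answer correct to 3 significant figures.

2.78e+11 square yards

1 square mile = 3.09760e+6 square yards.
So 89869 × 3.09760e+6 ≈ 2.78e+11 yd².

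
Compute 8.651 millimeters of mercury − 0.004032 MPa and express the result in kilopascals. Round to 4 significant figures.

-2.879 kilopascals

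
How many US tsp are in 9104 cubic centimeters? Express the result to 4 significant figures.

1 cm³ = 0.202884 US tsp.
9104 × 0.202884 ≈ 1847 US tsp.

1847 US tsp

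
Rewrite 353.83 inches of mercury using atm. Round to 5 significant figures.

11.825 atmospheres

1 inch of mercury = 0.0334211 atm.
Then 353.83 × 0.0334211 ≈ 11.825 atm.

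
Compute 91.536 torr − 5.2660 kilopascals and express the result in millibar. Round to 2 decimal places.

91.536 torr = 122.038 mbar and 5.2660 kPa = 52.6600 mbar.
122.038 − 52.6600 ≈ 69.38 mbar.

69.38 mbar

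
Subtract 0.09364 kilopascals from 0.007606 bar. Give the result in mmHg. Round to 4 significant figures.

0.007606 bar = 5.70497 mmHg and 0.09364 kPa = 0.702358 mmHg.
5.70497 − 0.702358 ≈ 5.003 mmHg.

5.003 millimeters of mercury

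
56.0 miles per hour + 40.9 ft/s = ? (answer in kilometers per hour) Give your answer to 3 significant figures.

135 km/h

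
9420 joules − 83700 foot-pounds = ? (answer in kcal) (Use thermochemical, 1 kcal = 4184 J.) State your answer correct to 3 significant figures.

9420 J = 2.25143 kcal and 83700 ft·lbf = 27.1228 kcal.
2.25143 − 27.1228 ≈ -24.9 kcal.

-24.9 kcal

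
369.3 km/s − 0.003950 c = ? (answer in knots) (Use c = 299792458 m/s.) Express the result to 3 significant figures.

369.3 km/s = 717862 kn and 0.003950 c = 2.30186 × 10^6 kn.
717862 − 2.30186 × 10^6 ≈ -1.58 × 10^6 kn.

-1.58 × 10^6 kn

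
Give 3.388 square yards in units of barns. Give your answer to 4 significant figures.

1 yd² = 8.36127 × 10^27 barn.
So 3.388 × 8.36127 × 10^27 ≈ 2.833 × 10^28 barn.

2.833 × 10^28 barn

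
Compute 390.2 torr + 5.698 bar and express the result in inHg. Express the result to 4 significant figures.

390.2 torr = 15.3622 inHg and 5.698 bar = 168.262 inHg.
15.3622 + 168.262 ≈ 183.6 inHg.

183.6 inHg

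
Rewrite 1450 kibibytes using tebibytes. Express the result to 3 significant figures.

1.35 × 10^-6 tebibytes

1 KiB = 9.31323 × 10^-10 tebibytes.
So 1450 × 9.31323 × 10^-10 ≈ 1.35 × 10^-6 TiB.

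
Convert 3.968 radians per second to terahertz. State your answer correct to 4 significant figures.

6.315 × 10^-13 THz

1 rad/s = 1.59155 × 10^-13 THz.
Thus 3.968 × 1.59155 × 10^-13 ≈ 6.315 × 10^-13 THz.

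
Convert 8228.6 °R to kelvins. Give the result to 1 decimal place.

4571.4 kelvins

°R = K × 9/5.
Applying the formula gives 4571.4 K.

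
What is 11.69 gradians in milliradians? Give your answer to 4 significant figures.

1 gradian = 15.7080 milliradians.
Thus 11.69 × 15.7080 ≈ 183.6 mrad.

183.6 mrad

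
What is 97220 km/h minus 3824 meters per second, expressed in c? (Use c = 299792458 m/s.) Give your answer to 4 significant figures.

7.733 × 10^-5 times the speed of light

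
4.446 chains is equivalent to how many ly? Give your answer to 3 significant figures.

9.45 × 10^-15 ly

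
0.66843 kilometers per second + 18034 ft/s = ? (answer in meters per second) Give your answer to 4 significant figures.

0.66843 km/s = 668.430 m/s and 18034 ft/s = 5496.76 m/s.
668.430 + 5496.76 ≈ 6165 m/s.

6165 meters per second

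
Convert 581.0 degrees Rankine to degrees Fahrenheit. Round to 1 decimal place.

121.3 °F

°R = °F + 459.67.
Applying the formula gives 121.3 °F.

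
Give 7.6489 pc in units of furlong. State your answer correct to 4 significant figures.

1.173e+15 furlongs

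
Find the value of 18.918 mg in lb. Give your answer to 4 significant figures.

4.171e-5 lb

1 milligram = 2.20462e-6 pounds.
So 18.918 × 2.20462e-6 ≈ 4.171e-5 lb.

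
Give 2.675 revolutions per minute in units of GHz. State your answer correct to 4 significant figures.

1 rpm = 1.66667 × 10^-11 gigahertz.
2.675 × 1.66667 × 10^-11 ≈ 4.458 × 10^-11 GHz.

4.458 × 10^-11 gigahertz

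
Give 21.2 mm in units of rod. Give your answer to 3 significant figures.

0.00422 rods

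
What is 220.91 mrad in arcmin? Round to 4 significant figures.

1 mrad = 3.43775 arcminutes.
220.91 × 3.43775 ≈ 759.4 arcmin.

759.4 arcminutes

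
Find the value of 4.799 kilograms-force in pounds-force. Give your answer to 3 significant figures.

10.6 lbf

1 kilogram-force = 2.20462 lbf.
So 4.799 × 2.20462 ≈ 10.6 lbf.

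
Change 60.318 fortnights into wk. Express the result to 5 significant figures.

120.64 wk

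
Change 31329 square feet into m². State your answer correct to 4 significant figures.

1 ft² = 0.0929030 m².
Thus 31329 × 0.0929030 ≈ 2911 m².

2911 m²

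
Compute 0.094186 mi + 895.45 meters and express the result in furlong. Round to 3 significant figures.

0.094186 mi = 0.753488 furlong and 895.45 m = 4.45125 furlong.
0.753488 + 4.45125 ≈ 5.20 furlong.

5.20 furlongs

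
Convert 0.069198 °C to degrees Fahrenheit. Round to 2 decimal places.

°C = (°F − 32) × 5/9.
Applying the formula gives 32.12 °F.

32.12 °F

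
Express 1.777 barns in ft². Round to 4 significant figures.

1.913e-27 square feet

1 barn = 1.07639e-27 square feet.
Then 1.777 × 1.07639e-27 ≈ 1.913e-27 ft².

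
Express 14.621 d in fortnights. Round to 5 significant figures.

1.0444 fortnight

1 day = 0.0714286 fortnight.
So 14.621 × 0.0714286 ≈ 1.0444 fortnight.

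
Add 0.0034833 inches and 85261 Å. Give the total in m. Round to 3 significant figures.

9.70 × 10^-5 m

0.0034833 in = 8.84758 × 10^-5 m and 85261 Å = 8.52610 × 10^-6 m.
8.84758 × 10^-5 + 8.52610 × 10^-6 ≈ 9.70 × 10^-5 m.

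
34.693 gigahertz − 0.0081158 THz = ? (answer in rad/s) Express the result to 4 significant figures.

34.693 GHz = 2.17983 × 10^11 rad/s and 0.0081158 THz = 5.09931 × 10^10 rad/s.
2.17983 × 10^11 − 5.09931 × 10^10 ≈ 1.670 × 10^11 rad/s.

1.670 × 10^11 rad/s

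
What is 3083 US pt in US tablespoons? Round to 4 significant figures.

1 US pint = 32.0000 US tbsp.
Then 3083 × 32.0000 ≈ 98660 US tbsp.

98660 US tablespoons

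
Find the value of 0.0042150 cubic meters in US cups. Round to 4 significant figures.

17.82 US cups

1 m³ = 4226.75 US cup.
So 0.0042150 × 4226.75 ≈ 17.82 US cup.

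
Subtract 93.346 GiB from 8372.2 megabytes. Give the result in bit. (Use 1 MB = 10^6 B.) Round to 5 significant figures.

8372.2 MB = 6.69776e+10 bit and 93.346 GiB = 8.01836e+11 bit.
6.69776e+10 − 8.01836e+11 ≈ -7.3486e+11 bit.

-7.3486e+11 bit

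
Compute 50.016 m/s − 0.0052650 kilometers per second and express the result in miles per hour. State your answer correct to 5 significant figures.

100.11 mph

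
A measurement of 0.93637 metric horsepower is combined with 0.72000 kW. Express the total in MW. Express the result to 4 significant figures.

0.001409 MW

0.93637 PS = 0.000688699 MW and 0.72000 kW = 0.000720000 MW.
0.000688699 + 0.000720000 ≈ 0.001409 MW.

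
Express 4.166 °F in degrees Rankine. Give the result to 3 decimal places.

°R = °F + 459.67.
Applying the formula gives 463.836 °R.

463.836 °R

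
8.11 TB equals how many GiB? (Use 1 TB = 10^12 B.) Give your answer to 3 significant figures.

1 terabyte = 931.323 GiB.
Thus 8.11 × 931.323 ≈ 7550 GiB.

7550 gibibytes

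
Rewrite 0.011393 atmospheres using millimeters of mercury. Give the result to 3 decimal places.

8.659 millimeters of mercury

1 atmosphere = 760.000 mmHg.
0.011393 × 760.000 ≈ 8.659 mmHg.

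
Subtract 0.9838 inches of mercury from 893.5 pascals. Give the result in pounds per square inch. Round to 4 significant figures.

-0.3536 psi

893.5 Pa = 0.129591 psi and 0.9838 inHg = 0.483197 psi.
0.129591 − 0.483197 ≈ -0.3536 psi.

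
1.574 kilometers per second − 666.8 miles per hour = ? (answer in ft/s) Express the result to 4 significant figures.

4186 ft/s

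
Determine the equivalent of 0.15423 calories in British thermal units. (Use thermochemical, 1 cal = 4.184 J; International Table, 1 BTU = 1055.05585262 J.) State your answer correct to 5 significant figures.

1 calorie = 0.003965667 BTU.
0.15423 × 0.003965667 ≈ 0.00061162 BTU.

0.00061162 British thermal units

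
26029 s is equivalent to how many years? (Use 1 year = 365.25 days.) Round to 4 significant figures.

0.0008248 yr

1 second = 3.16881e-8 yr.
Thus 26029 × 3.16881e-8 ≈ 0.0008248 yr.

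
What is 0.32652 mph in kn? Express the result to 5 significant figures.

0.28374 knots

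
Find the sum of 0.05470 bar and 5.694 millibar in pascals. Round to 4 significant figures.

6039 pascals

0.05470 bar = 5470.00 Pa and 5.694 mbar = 569.400 Pa.
5470.00 + 569.400 ≈ 6039 Pa.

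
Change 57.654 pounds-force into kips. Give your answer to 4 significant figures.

0.05765 kip

1 lbf = 0.00100000 kip.
So 57.654 × 0.00100000 ≈ 0.05765 kip.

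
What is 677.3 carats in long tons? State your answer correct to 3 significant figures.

0.000133 long tons

1 ct = 1.96841 × 10^-7 long ton.
So 677.3 × 1.96841 × 10^-7 ≈ 0.000133 long ton.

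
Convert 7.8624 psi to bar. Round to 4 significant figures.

0.5421 bar

1 pound per square inch = 0.0689476 bar.
So 7.8624 × 0.0689476 ≈ 0.5421 bar.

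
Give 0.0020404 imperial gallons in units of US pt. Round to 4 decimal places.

0.0196 US pt

1 imp gal = 9.60760 US pints.
Thus 0.0020404 × 9.60760 ≈ 0.0196 US pt.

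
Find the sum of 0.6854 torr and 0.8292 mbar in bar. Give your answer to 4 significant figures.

0.001743 bar

0.6854 torr = 0.000913792 bar and 0.8292 mbar = 0.000829200 bar.
0.000913792 + 0.000829200 ≈ 0.001743 bar.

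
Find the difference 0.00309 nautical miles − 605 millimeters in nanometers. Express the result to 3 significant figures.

5.12 × 10^9 nanometers

0.00309 nmi = 5.72268 × 10^9 nm and 605 mm = 6.05000 × 10^8 nm.
5.72268 × 10^9 − 6.05000 × 10^8 ≈ 5.12 × 10^9 nm.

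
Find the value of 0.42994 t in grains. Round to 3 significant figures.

6.63e+6 gr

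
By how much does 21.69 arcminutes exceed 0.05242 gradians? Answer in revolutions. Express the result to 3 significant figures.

0.000873 revolutions

21.69 arcmin = 0.00100417 rev and 0.05242 grad = 0.000131050 rev.
0.00100417 − 0.000131050 ≈ 0.000873 rev.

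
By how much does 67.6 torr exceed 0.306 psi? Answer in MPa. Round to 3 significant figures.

0.00690 megapascals

67.6 torr = 0.00901259 MPa and 0.306 psi = 0.00210980 MPa.
0.00901259 − 0.00210980 ≈ 0.00690 MPa.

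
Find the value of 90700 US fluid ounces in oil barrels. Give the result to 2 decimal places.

1 US fl oz = 0.000186012 oil barrels.
Thus 90700 × 0.000186012 ≈ 16.87 bbl.

16.87 oil barrels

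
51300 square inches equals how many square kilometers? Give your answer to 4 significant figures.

3.310 × 10^-5 km²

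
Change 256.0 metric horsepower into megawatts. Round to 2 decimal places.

0.19 MW

1 PS = 0.000735499 MW.
Then 256.0 × 0.000735499 ≈ 0.19 MW.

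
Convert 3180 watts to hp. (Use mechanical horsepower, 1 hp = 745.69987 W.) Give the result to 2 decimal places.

1 W = 0.00134102 horsepower.
Thus 3180 × 0.00134102 ≈ 4.26 hp.

4.26 hp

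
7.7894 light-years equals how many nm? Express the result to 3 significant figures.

7.37 × 10^25 nanometers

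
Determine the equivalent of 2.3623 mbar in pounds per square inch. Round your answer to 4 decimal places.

1 mbar = 0.0145038 psi.
Thus 2.3623 × 0.0145038 ≈ 0.0343 psi.

0.0343 psi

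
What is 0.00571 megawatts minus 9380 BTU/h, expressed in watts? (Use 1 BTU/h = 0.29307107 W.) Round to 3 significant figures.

0.00571 MW = 5710.00 W and 9380 BTU/h = 2749.01 W.
5710.00 − 2749.01 ≈ 2960 W.

2960 W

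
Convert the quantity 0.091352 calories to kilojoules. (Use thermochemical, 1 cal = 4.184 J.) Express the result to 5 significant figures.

1 cal = 0.00418400 kilojoules.
Then 0.091352 × 0.00418400 ≈ 0.00038222 kJ.

0.00038222 kJ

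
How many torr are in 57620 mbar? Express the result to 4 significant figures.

1 mbar = 0.750062 torr.
Thus 57620 × 0.750062 ≈ 43220 torr.

43220 torr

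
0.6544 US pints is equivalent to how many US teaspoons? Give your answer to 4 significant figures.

62.82 US tsp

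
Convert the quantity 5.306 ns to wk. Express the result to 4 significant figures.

8.773e-15 wk

1 nanosecond = 1.65344e-15 weeks.
So 5.306 × 1.65344e-15 ≈ 8.773e-15 wk.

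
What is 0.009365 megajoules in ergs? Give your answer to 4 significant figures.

1 megajoule = 1.00000 × 10^13 erg.
So 0.009365 × 1.00000 × 10^13 ≈ 9.365 × 10^10 erg.

9.365 × 10^10 ergs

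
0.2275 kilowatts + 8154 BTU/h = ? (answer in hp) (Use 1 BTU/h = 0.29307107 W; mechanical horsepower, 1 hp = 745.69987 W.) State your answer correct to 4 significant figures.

3.510 horsepower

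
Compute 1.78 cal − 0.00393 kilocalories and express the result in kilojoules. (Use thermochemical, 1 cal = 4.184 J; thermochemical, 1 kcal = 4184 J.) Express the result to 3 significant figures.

1.78 cal = 0.00744752 kJ and 0.00393 kcal = 0.0164431 kJ.
0.00744752 − 0.0164431 ≈ -0.00900 kJ.

-0.00900 kJ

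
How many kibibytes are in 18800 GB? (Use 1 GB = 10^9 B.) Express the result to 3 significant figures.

1 GB = 976562.5 kibibytes.
Thus 18800 × 976562.5 ≈ 1.84 × 10^10 KiB.

1.84 × 10^10 kibibytes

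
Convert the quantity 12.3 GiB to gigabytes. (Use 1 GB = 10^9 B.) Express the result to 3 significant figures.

13.2 gigabytes

1 GiB = 1.07374 GB.
12.3 × 1.07374 ≈ 13.2 GB.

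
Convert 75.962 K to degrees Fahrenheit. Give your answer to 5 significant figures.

K = (°F + 459.67) × 5/9.
Applying the formula gives -322.94 °F.

-322.94 °F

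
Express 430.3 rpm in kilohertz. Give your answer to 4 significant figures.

1 rpm = 1.66667e-5 kHz.
430.3 × 1.66667e-5 ≈ 0.007172 kHz.

0.007172 kilohertz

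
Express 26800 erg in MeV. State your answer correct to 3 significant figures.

1.67e+10 megaelectronvolts

1 erg = 624151 MeV.
Then 26800 × 624151 ≈ 1.67e+10 MeV.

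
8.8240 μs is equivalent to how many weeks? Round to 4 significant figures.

1.459e-11 wk

1 μs = 1.65344e-12 wk.
8.8240 × 1.65344e-12 ≈ 1.459e-11 wk.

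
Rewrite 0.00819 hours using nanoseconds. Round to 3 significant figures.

1 hour = 3.60000 × 10^12 ns.
Then 0.00819 × 3.60000 × 10^12 ≈ 2.95 × 10^10 ns.

2.95 × 10^10 ns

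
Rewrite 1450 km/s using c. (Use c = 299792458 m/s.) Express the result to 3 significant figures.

1 kilometer per second = 3.33564e-6 c.
1450 × 3.33564e-6 ≈ 0.00484 c.

0.00484 c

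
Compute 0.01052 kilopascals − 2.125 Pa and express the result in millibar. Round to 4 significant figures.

0.08395 millibar

0.01052 kPa = 0.105200 mbar and 2.125 Pa = 0.0212500 mbar.
0.105200 − 0.0212500 ≈ 0.08395 mbar.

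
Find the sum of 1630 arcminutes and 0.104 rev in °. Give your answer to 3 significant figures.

64.6 °

1630 arcmin = 27.1667 ° and 0.104 rev = 37.4400 °.
27.1667 + 37.4400 ≈ 64.6 °.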